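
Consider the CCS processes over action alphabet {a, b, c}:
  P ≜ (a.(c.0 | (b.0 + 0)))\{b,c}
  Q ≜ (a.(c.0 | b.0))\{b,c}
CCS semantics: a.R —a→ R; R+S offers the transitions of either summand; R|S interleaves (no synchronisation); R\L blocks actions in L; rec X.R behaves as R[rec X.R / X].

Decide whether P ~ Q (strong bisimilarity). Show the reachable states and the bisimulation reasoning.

LTS(P): 2 reachable states
  u0 = (a.(c.0 | (b.0 + 0)))\{b,c} → —a→ u1
  u1 = (c.0 | (b.0 + 0))\{b,c} → (no moves)
LTS(Q): 2 reachable states
  v0 = (a.(c.0 | b.0))\{b,c} → —a→ v1
  v1 = (c.0 | b.0)\{b,c} → (no moves)
Partition-refinement fixed point:
  B0 = {u0, v0}
  B1 = {u1, v1}
u0 ∈ B0, v0 ∈ B0 → same block

P ~ Q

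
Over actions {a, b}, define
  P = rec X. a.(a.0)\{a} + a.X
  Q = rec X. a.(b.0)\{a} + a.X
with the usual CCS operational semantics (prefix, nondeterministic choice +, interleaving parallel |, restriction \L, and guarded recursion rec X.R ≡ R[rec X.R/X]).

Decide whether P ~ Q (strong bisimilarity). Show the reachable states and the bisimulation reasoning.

P ≁ Q

Reachable graph of P (2 states):
  p0 = rec X. a.(a.0)\{a} + a.X has moves ··a··> p0, ··a··> p1
  p1 = (a.0)\{a} has moves ·
Reachable graph of Q (3 states):
  q0 = rec X. a.(b.0)\{a} + a.X has moves ··a··> q0, ··a··> q1
  q1 = (b.0)\{a} has moves ··b··> q2
  q2 = 0\{a} has moves ·
Partition-refinement fixed point:
  B0 = {p0}
  B1 = {p1, q2}
  B2 = {q0}
  B3 = {q1}
p0 ∈ B0, q0 ∈ B2 → different blocks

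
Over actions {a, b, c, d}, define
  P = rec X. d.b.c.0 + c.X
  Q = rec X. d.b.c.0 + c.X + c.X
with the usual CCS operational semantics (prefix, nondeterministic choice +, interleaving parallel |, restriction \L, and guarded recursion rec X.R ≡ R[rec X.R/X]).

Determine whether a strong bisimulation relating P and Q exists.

Reachable graph of P (4 states):
  m0 = rec X. d.b.c.0 + c.X has moves -c-> m0, -d-> m1
  m1 = b.c.0 has moves -b-> m2
  m2 = c.0 has moves -c-> m3
  m3 = 0 has moves ·
Reachable graph of Q (4 states):
  n0 = rec X. d.b.c.0 + c.X + c.X has moves -c-> n0, -d-> n1
  n1 = b.c.0 has moves -b-> n2
  n2 = c.0 has moves -c-> n3
  n3 = 0 has moves ·
Bisimilarity quotient blocks:
  B0 = {m0, n0}
  B1 = {m1, n1}
  B2 = {m2, n2}
  B3 = {m3, n3}
m0 ∈ B0, n0 ∈ B0 → same block

YES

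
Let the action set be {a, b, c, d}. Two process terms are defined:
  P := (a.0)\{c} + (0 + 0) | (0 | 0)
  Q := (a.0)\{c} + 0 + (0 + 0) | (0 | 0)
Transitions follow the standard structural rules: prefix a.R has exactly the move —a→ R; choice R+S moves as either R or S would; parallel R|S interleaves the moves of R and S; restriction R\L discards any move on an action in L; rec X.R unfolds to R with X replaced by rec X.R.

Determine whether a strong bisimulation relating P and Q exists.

YES

P's transition system — 2 states:
  m0 = (a.0)\{c} + (0 + 0) | (0 | 0) has moves -a-> m1
  m1 = 0\{c} has moves deadlocked
Q's transition system — 2 states:
  n0 = (a.0)\{c} + 0 + (0 + 0) | (0 | 0) has moves -a-> n1
  n1 = 0\{c} has moves deadlocked
Partition-refinement fixed point:
  B0 = {m0, n0}
  B1 = {m1, n1}
m0 ∈ B0, n0 ∈ B0 → same block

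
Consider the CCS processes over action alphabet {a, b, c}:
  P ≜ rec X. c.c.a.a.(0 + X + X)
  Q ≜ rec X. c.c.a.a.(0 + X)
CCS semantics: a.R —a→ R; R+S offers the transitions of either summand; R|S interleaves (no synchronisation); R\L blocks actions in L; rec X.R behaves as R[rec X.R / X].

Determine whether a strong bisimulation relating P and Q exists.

YES

Reachable graph of P (5 states):
  p0 = rec X. c.c.a.a.(0 + X + X) :: =c=> p1
  p1 = c.a.a.(0 + (rec X. c.c.a.a.(0 + X + X)) + (rec X. c.c.a.a.(0 + X + X))) :: =c=> p2
  p2 = a.a.(0 + (rec X. c.c.a.a.(0 + X + X)) + (rec X. c.c.a.a.(0 + X + X))) :: =a=> p3
  p3 = a.(0 + (rec X. c.c.a.a.(0 + X + X)) + (rec X. c.c.a.a.(0 + X + X))) :: =a=> p4
  p4 = 0 + (rec X. c.c.a.a.(0 + X + X)) + (rec X. c.c.a.a.(0 + X + X)) :: =c=> p1
Reachable graph of Q (5 states):
  q0 = rec X. c.c.a.a.(0 + X) :: =c=> q1
  q1 = c.a.a.(0 + (rec X. c.c.a.a.(0 + X))) :: =c=> q2
  q2 = a.a.(0 + (rec X. c.c.a.a.(0 + X))) :: =a=> q3
  q3 = a.(0 + (rec X. c.c.a.a.(0 + X))) :: =a=> q4
  q4 = 0 + (rec X. c.c.a.a.(0 + X)) :: =c=> q1
Bisimilarity quotient blocks:
  B0 = {p0, p4, q0, q4}
  B1 = {p1, q1}
  B2 = {p2, q2}
  B3 = {p3, q3}
p0 ∈ B0, q0 ∈ B0 → same block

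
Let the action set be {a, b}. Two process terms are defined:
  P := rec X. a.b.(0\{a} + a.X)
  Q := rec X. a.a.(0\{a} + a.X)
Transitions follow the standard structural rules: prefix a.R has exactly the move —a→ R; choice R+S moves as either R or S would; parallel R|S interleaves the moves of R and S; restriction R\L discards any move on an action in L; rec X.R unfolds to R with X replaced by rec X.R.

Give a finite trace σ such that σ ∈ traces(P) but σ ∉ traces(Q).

ab

LTS(P): 3 reachable states
  s0 = rec X. a.b.(0\{a} + a.X) ⊢ ··a··> s1
  s1 = b.(0\{a} + a.(rec X. a.b.(0\{a} + a.X))) ⊢ ··b··> s2
  s2 = 0\{a} + a.(rec X. a.b.(0\{a} + a.X)) ⊢ ··a··> s0
LTS(Q): 3 reachable states
  t0 = rec X. a.a.(0\{a} + a.X) ⊢ ··a··> t1
  t1 = a.(0\{a} + a.(rec X. a.a.(0\{a} + a.X))) ⊢ ··a··> t2
  t2 = 0\{a} + a.(rec X. a.a.(0\{a} + a.X)) ⊢ ··a··> t0
Trace ⟨ab⟩ through P, begin at {s0}:
  step 1 (a): {s1}
  step 2 (b): {s2}
  — P admits the full trace.
Trace ⟨ab⟩ through Q, begin at {t0}:
  step 1 (a): {t1}
  step 2 (b): no successor for Q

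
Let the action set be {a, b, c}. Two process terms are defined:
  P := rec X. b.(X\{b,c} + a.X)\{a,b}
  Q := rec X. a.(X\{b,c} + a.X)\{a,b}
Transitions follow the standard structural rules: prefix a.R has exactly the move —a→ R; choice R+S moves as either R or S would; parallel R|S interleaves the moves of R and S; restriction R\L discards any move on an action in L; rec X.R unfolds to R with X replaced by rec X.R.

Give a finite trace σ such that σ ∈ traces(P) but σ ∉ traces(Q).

P's transition system — 2 states:
  m0 = rec X. b.(X\{b,c} + a.X)\{a,b} → -b-> m1
  m1 = ((rec X. b.(X\{b,c} + a.X)\{a,b})\{b,c} + a.(rec X. b.(X\{b,c} + a.X)\{a,b}))\{a,b} → stopped
Q's transition system — 2 states:
  n0 = rec X. a.(X\{b,c} + a.X)\{a,b} → -a-> n1
  n1 = ((rec X. a.(X\{b,c} + a.X)\{a,b})\{b,c} + a.(rec X. a.(X\{b,c} + a.X)\{a,b}))\{a,b} → stopped
Executing b from P (initial set {m0}):
  after b @ step 1: {m1}
  ✓ P
Executing b from Q (initial set {n0}):
  after b @ step 1: ∅  — Q cannot continue

b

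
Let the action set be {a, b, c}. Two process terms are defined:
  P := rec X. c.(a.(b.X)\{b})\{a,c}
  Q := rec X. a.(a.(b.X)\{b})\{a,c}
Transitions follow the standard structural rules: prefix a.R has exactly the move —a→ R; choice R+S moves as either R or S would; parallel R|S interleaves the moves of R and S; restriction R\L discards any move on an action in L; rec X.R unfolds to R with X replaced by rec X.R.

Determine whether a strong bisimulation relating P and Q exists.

NO

P's transition system — 2 states:
  m0 = rec X. c.(a.(b.X)\{b})\{a,c} ⊢ ··c··> m1
  m1 = (a.(b.(rec X. c.(a.(b.X)\{b})\{a,c}))\{b})\{a,c} ⊢ deadlocked
Q's transition system — 2 states:
  n0 = rec X. a.(a.(b.X)\{b})\{a,c} ⊢ ··a··> n1
  n1 = (a.(b.(rec X. a.(a.(b.X)\{b})\{a,c}))\{b})\{a,c} ⊢ deadlocked
Bisimilarity quotient blocks:
  B0 = {m0}
  B1 = {m1, n1}
  B2 = {n0}
m0 ∈ B0, n0 ∈ B2 → different blocks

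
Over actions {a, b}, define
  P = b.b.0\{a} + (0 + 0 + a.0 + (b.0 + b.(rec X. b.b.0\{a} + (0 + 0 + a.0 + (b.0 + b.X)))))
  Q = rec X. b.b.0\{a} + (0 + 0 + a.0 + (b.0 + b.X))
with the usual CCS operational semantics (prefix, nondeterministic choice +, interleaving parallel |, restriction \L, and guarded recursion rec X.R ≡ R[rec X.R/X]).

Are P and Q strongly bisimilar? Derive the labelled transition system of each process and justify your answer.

Reachable graph of P (5 states):
  p0 = b.b.0\{a} + (0 + 0 + a.0 + (b.0 + b.(rec X. b.b.0\{a} + (0 + 0 + a.0 + (b.0 + b.X))))) ⊢ =a=> p1, =b=> p1, =b=> p2, =b=> p3
  p1 = 0 ⊢ ·
  p2 = b.0\{a} ⊢ =b=> p4
  p3 = rec X. b.b.0\{a} + (0 + 0 + a.0 + (b.0 + b.X)) ⊢ =a=> p1, =b=> p1, =b=> p2, =b=> p3
  p4 = 0\{a} ⊢ ·
Reachable graph of Q (4 states):
  q0 = rec X. b.b.0\{a} + (0 + 0 + a.0 + (b.0 + b.X)) ⊢ =a=> q1, =b=> q0, =b=> q1, =b=> q2
  q1 = 0 ⊢ ·
  q2 = b.0\{a} ⊢ =b=> q3
  q3 = 0\{a} ⊢ ·
Coarsest stable partition (strong bisimilarity classes):
  B0 = {p0, p3, q0}
  B1 = {p1, p4, q1, q3}
  B2 = {p2, q2}
p0 ∈ B0, q0 ∈ B0 → same block

P ~ Q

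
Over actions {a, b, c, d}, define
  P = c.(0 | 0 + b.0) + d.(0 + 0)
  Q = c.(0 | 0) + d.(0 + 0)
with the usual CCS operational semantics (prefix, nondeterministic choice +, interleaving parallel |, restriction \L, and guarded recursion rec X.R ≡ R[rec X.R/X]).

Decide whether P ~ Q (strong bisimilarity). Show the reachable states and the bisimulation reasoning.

not bisimilar

Reachable graph of P (4 states):
  u0 = c.(0 | 0 + b.0) + d.(0 + 0) | =c=> u1, =d=> u2
  u1 = 0 | 0 + b.0 | =b=> u3
  u2 = 0 + 0 | stopped
  u3 = 0 | stopped
Reachable graph of Q (3 states):
  v0 = c.(0 | 0) + d.(0 + 0) | =c=> v1, =d=> v2
  v1 = 0 | 0 | stopped
  v2 = 0 + 0 | stopped
Bisimilarity quotient blocks:
  B0 = {u0}
  B1 = {u1}
  B2 = {u2, u3, v1, v2}
  B3 = {v0}
u0 ∈ B0, v0 ∈ B3 → different blocks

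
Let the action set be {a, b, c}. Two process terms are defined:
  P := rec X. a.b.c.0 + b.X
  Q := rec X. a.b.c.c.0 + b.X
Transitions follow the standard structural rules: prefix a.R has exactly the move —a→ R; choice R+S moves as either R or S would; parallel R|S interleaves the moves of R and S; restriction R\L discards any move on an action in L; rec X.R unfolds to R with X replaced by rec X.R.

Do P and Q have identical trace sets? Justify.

trace-distinct — witness ⟨abcc⟩

P's transition system — 4 states:
  m0 = rec X. a.b.c.0 + b.X :: --a--▸ m1, --b--▸ m0
  m1 = b.c.0 :: --b--▸ m2
  m2 = c.0 :: --c--▸ m3
  m3 = 0 :: ∅
Q's transition system — 5 states:
  n0 = rec X. a.b.c.c.0 + b.X :: --a--▸ n1, --b--▸ n0
  n1 = b.c.c.0 :: --b--▸ n2
  n2 = c.c.0 :: --c--▸ n3
  n3 = c.0 :: --c--▸ n4
  n4 = 0 :: ∅
Trace ⟨abcc⟩ through Q, begin at {n0}:
  [1] a ⇒ {n1}
  [2] b ⇒ {n2}
  [3] c ⇒ {n3}
  [4] c ⇒ {n4}
  — Q admits the full trace.
Trace ⟨abcc⟩ through P, begin at {m0}:
  [1] a ⇒ {m1}
  [2] b ⇒ {m2}
  [3] c ⇒ {m3}
  [4] c ⇒ ∅ (P stuck)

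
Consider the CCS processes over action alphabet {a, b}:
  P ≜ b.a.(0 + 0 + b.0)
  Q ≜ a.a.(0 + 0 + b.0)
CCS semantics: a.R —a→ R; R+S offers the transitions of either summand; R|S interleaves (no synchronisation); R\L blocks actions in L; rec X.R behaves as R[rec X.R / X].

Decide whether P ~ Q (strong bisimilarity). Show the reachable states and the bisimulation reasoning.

P's transition system — 4 states:
  p0 = b.a.(0 + 0 + b.0) ⊢ --b--▸ p1
  p1 = a.(0 + 0 + b.0) ⊢ --a--▸ p2
  p2 = 0 + 0 + b.0 ⊢ --b--▸ p3
  p3 = 0 ⊢ ·
Q's transition system — 4 states:
  q0 = a.a.(0 + 0 + b.0) ⊢ --a--▸ q1
  q1 = a.(0 + 0 + b.0) ⊢ --a--▸ q2
  q2 = 0 + 0 + b.0 ⊢ --b--▸ q3
  q3 = 0 ⊢ ·
Bisimilarity quotient blocks:
  B0 = {p0}
  B1 = {p1, q1}
  B2 = {p2, q2}
  B3 = {p3, q3}
  B4 = {q0}
p0 ∈ B0, q0 ∈ B4 → different blocks

P ≁ Q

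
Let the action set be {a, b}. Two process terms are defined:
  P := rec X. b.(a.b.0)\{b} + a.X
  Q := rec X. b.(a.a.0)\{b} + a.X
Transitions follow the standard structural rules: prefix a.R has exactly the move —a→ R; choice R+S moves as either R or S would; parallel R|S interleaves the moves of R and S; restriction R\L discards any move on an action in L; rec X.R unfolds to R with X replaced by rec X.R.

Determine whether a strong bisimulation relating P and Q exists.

LTS(P): 3 reachable states
  m0 = rec X. b.(a.b.0)\{b} + a.X ⊢ -a-> m0, -b-> m1
  m1 = (a.b.0)\{b} ⊢ -a-> m2
  m2 = (b.0)\{b} ⊢ ·
LTS(Q): 4 reachable states
  n0 = rec X. b.(a.a.0)\{b} + a.X ⊢ -a-> n0, -b-> n1
  n1 = (a.a.0)\{b} ⊢ -a-> n2
  n2 = (a.0)\{b} ⊢ -a-> n3
  n3 = 0\{b} ⊢ ·
Bisimilarity quotient blocks:
  B0 = {m0}
  B1 = {m1, n2}
  B2 = {m2, n3}
  B3 = {n0}
  B4 = {n1}
m0 ∈ B0, n0 ∈ B3 → different blocks

not bisimilar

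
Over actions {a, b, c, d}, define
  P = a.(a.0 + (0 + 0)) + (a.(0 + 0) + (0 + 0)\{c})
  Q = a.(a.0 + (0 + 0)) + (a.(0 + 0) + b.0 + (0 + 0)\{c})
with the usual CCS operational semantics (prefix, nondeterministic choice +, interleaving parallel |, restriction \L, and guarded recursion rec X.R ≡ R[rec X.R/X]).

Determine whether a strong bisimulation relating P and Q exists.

NO

P's transition system — 4 states:
  p0 = a.(a.0 + (0 + 0)) + (a.(0 + 0) + (0 + 0)\{c}) → -a-> p1, -a-> p2
  p1 = 0 + 0 → ·
  p2 = a.0 + (0 + 0) → -a-> p3
  p3 = 0 → ·
Q's transition system — 4 states:
  q0 = a.(a.0 + (0 + 0)) + (a.(0 + 0) + b.0 + (0 + 0)\{c}) → -a-> q1, -a-> q2, -b-> q3
  q1 = 0 + 0 → ·
  q2 = a.0 + (0 + 0) → -a-> q3
  q3 = 0 → ·
Coarsest stable partition (strong bisimilarity classes):
  B0 = {p0}
  B1 = {p1, p3, q1, q3}
  B2 = {p2, q2}
  B3 = {q0}
p0 ∈ B0, q0 ∈ B3 → different blocks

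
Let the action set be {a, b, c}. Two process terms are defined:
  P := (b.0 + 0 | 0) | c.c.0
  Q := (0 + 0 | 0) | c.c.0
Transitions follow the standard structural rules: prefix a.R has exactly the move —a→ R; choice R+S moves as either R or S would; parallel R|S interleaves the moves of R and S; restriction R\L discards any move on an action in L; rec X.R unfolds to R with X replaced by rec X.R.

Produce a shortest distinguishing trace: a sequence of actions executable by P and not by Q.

LTS(P): 6 reachable states
  m0 = (b.0 + 0 | 0) | c.c.0 | -b-> m1, -c-> m2
  m1 = 0 | c.c.0 | -c-> m3
  m2 = (b.0 + 0 | 0) | c.0 | -b-> m3, -c-> m4
  m3 = 0 | c.0 | -c-> m5
  m4 = (b.0 + 0 | 0) | 0 | -b-> m5
  m5 = 0 | 0 | ·
LTS(Q): 3 reachable states
  n0 = (0 + 0 | 0) | c.c.0 | -c-> n1
  n1 = (0 + 0 | 0) | c.0 | -c-> n2
  n2 = (0 + 0 | 0) | 0 | ·
Run σ = ⟨b⟩ on P: start {m0}
  step 1 (b): {m1}
  P completes σ.
Run σ = ⟨b⟩ on Q: start {n0}
  step 1 (b): no successor for Q

b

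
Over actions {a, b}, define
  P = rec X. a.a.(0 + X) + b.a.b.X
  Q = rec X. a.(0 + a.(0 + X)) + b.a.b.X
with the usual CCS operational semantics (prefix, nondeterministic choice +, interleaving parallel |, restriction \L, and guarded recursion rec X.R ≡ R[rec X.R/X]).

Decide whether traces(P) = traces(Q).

trace-equivalent

Reachable graph of P (5 states):
  p0 = rec X. a.a.(0 + X) + b.a.b.X → -a-> p1, -b-> p2
  p1 = a.(0 + (rec X. a.a.(0 + X) + b.a.b.X)) → -a-> p3
  p2 = a.b.(rec X. a.a.(0 + X) + b.a.b.X) → -a-> p4
  p3 = 0 + (rec X. a.a.(0 + X) + b.a.b.X) → -a-> p1, -b-> p2
  p4 = b.(rec X. a.a.(0 + X) + b.a.b.X) → -b-> p0
Reachable graph of Q (5 states):
  q0 = rec X. a.(0 + a.(0 + X)) + b.a.b.X → -a-> q1, -b-> q2
  q1 = 0 + a.(0 + (rec X. a.(0 + a.(0 + X)) + b.a.b.X)) → -a-> q3
  q2 = a.b.(rec X. a.(0 + a.(0 + X)) + b.a.b.X) → -a-> q4
  q3 = 0 + (rec X. a.(0 + a.(0 + X)) + b.a.b.X) → -a-> q1, -b-> q2
  q4 = b.(rec X. a.(0 + a.(0 + X)) + b.a.b.X) → -b-> q0
Coarsest stable partition (strong bisimilarity classes):
  B0 = {p0, p3, q0, q3}
  B1 = {p1, q1}
  B2 = {p2, q2}
  B3 = {p4, q4}
p0 ∈ B0, q0 ∈ B0 → same block
Bisimilar ⇒ trace-equivalent.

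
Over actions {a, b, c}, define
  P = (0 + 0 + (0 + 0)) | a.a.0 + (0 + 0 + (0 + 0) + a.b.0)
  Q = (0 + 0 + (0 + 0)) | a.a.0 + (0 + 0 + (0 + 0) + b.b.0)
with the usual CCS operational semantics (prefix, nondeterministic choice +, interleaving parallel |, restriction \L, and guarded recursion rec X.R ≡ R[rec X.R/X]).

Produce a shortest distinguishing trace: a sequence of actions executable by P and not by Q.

ab

LTS(P): 5 reachable states
  u0 = (0 + 0 + (0 + 0)) | a.a.0 + (0 + 0 + (0 + 0) + a.b.0) | --a--▸ u1, --a--▸ u2
  u1 = (0 + 0 + (0 + 0)) | a.0 | --a--▸ u3
  u2 = b.0 | --b--▸ u4
  u3 = (0 + 0 + (0 + 0)) | 0 | deadlocked
  u4 = 0 | deadlocked
LTS(Q): 5 reachable states
  v0 = (0 + 0 + (0 + 0)) | a.a.0 + (0 + 0 + (0 + 0) + b.b.0) | --a--▸ v1, --b--▸ v2
  v1 = (0 + 0 + (0 + 0)) | a.0 | --a--▸ v3
  v2 = b.0 | --b--▸ v4
  v3 = (0 + 0 + (0 + 0)) | 0 | deadlocked
  v4 = 0 | deadlocked
Run σ = ⟨ab⟩ on P: start {u0}
  after a @ step 1: {u1, u2}
  after b @ step 2: {u4}
  ✓ P
Run σ = ⟨ab⟩ on Q: start {v0}
  after a @ step 1: {v1}
  after b @ step 2: no successor for Q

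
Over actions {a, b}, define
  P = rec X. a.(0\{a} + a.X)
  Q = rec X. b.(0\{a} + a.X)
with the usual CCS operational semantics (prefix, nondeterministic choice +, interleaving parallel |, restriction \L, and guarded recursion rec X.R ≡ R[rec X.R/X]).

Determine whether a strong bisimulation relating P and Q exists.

LTS(P): 2 reachable states
  s0 = rec X. a.(0\{a} + a.X) ⊢ --a--▸ s1
  s1 = 0\{a} + a.(rec X. a.(0\{a} + a.X)) ⊢ --a--▸ s0
LTS(Q): 2 reachable states
  t0 = rec X. b.(0\{a} + a.X) ⊢ --b--▸ t1
  t1 = 0\{a} + a.(rec X. b.(0\{a} + a.X)) ⊢ --a--▸ t0
Partition-refinement fixed point:
  B0 = {s0, s1}
  B1 = {t0}
  B2 = {t1}
s0 ∈ B0, t0 ∈ B1 → different blocks

not bisimilar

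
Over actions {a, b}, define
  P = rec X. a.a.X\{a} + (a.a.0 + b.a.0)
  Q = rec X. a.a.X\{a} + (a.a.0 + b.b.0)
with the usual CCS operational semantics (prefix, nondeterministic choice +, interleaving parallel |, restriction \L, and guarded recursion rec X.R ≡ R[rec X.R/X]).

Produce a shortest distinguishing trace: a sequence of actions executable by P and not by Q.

Reachable graph of P (6 states):
  s0 = rec X. a.a.X\{a} + (a.a.0 + b.a.0) has moves ··a··> s1, ··a··> s2, ··b··> s2
  s1 = a.(rec X. a.a.X\{a} + (a.a.0 + b.a.0))\{a} has moves ··a··> s3
  s2 = a.0 has moves ··a··> s4
  s3 = (rec X. a.a.X\{a} + (a.a.0 + b.a.0))\{a} has moves ··b··> s5
  s4 = 0 has moves deadlocked
  s5 = (a.0)\{a} has moves deadlocked
Reachable graph of Q (8 states):
  t0 = rec X. a.a.X\{a} + (a.a.0 + b.b.0) has moves ··a··> t1, ··a··> t2, ··b··> t3
  t1 = a.(rec X. a.a.X\{a} + (a.a.0 + b.b.0))\{a} has moves ··a··> t4
  t2 = a.0 has moves ··a··> t5
  t3 = b.0 has moves ··b··> t5
  t4 = (rec X. a.a.X\{a} + (a.a.0 + b.b.0))\{a} has moves ··b··> t6
  t5 = 0 has moves deadlocked
  t6 = (b.0)\{a} has moves ··b··> t7
  t7 = 0\{a} has moves deadlocked
Trace ⟨ba⟩ through P, begin at {s0}:
  after b @ step 1: {s2}
  after a @ step 2: {s4}
  ✓ P
Trace ⟨ba⟩ through Q, begin at {t0}:
  after b @ step 1: {t3}
  after a @ step 2: no successor for Q

ba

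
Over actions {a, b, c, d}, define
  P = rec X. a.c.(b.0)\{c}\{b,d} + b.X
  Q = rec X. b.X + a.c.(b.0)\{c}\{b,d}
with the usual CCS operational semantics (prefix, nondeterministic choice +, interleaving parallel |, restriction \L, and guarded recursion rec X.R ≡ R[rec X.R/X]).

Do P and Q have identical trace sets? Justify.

YES

P's transition system — 3 states:
  m0 = rec X. a.c.(b.0)\{c}\{b,d} + b.X → --a--▸ m1, --b--▸ m0
  m1 = c.(b.0)\{c}\{b,d} → --c--▸ m2
  m2 = (b.0)\{c}\{b,d} → ·
Q's transition system — 3 states:
  n0 = rec X. b.X + a.c.(b.0)\{c}\{b,d} → --a--▸ n1, --b--▸ n0
  n1 = c.(b.0)\{c}\{b,d} → --c--▸ n2
  n2 = (b.0)\{c}\{b,d} → ·
Partition-refinement fixed point:
  B0 = {m0, n0}
  B1 = {m1, n1}
  B2 = {m2, n2}
m0 ∈ B0, n0 ∈ B0 → same block
Bisimilar ⇒ trace-equivalent.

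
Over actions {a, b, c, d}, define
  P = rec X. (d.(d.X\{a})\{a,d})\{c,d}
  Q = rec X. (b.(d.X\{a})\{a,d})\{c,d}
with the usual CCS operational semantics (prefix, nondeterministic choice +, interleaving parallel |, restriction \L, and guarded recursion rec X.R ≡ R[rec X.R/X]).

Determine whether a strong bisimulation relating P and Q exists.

Reachable graph of P (1 states):
  p0 = rec X. (d.(d.X\{a})\{a,d})\{c,d} | ∅
Reachable graph of Q (2 states):
  q0 = rec X. (b.(d.X\{a})\{a,d})\{c,d} | --b--▸ q1
  q1 = (d.(rec X. (b.(d.X\{a})\{a,d})\{c,d})\{a})\{a,d}\{c,d} | ∅
Bisimilarity quotient blocks:
  B0 = {p0, q1}
  B1 = {q0}
p0 ∈ B0, q0 ∈ B1 → different blocks

not bisimilar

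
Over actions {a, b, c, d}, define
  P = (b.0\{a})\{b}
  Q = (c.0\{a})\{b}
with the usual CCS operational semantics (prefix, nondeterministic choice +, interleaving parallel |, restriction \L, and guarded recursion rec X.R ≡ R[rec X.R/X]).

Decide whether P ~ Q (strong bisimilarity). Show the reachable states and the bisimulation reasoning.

NO

P's transition system — 1 states:
  u0 = (b.0\{a})\{b} :: (no moves)
Q's transition system — 2 states:
  v0 = (c.0\{a})\{b} :: --c--▸ v1
  v1 = 0\{a}\{b} :: (no moves)
Bisimilarity quotient blocks:
  B0 = {u0, v1}
  B1 = {v0}
u0 ∈ B0, v0 ∈ B1 → different blocks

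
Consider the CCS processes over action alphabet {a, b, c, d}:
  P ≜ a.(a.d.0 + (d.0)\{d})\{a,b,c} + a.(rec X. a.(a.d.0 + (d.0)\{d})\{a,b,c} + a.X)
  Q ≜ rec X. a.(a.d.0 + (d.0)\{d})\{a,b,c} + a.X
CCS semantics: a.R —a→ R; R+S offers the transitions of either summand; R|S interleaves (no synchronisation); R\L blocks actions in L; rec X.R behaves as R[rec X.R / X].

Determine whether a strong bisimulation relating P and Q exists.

P's transition system — 3 states:
  s0 = a.(a.d.0 + (d.0)\{d})\{a,b,c} + a.(rec X. a.(a.d.0 + (d.0)\{d})\{a,b,c} + a.X) has moves ··a··> s1, ··a··> s2
  s1 = (a.d.0 + (d.0)\{d})\{a,b,c} has moves (no moves)
  s2 = rec X. a.(a.d.0 + (d.0)\{d})\{a,b,c} + a.X has moves ··a··> s1, ··a··> s2
Q's transition system — 2 states:
  t0 = rec X. a.(a.d.0 + (d.0)\{d})\{a,b,c} + a.X has moves ··a··> t0, ··a··> t1
  t1 = (a.d.0 + (d.0)\{d})\{a,b,c} has moves (no moves)
Bisimilarity quotient blocks:
  B0 = {s0, s2, t0}
  B1 = {s1, t1}
s0 ∈ B0, t0 ∈ B0 → same block

bisimilar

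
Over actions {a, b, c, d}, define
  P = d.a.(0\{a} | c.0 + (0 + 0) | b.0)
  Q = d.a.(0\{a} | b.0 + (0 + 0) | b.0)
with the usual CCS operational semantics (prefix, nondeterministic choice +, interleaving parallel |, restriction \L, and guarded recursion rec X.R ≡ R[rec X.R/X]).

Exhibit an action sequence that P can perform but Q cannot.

dac

P's transition system — 5 states:
  p0 = d.a.(0\{a} | c.0 + (0 + 0) | b.0) → —d→ p1
  p1 = a.(0\{a} | c.0 + (0 + 0) | b.0) → —a→ p2
  p2 = 0\{a} | c.0 + (0 + 0) | b.0 → —b→ p3, —c→ p4
  p3 = (0 + 0) | 0 → ·
  p4 = 0\{a} | 0 → ·
Q's transition system — 5 states:
  q0 = d.a.(0\{a} | b.0 + (0 + 0) | b.0) → —d→ q1
  q1 = a.(0\{a} | b.0 + (0 + 0) | b.0) → —a→ q2
  q2 = 0\{a} | b.0 + (0 + 0) | b.0 → —b→ q3, —b→ q4
  q3 = (0 + 0) | 0 → ·
  q4 = 0\{a} | 0 → ·
Trace ⟨dac⟩ through P, begin at {p0}:
  [1] d ⇒ {p1}
  [2] a ⇒ {p2}
  [3] c ⇒ {p4}
  ✓ P
Trace ⟨dac⟩ through Q, begin at {q0}:
  [1] d ⇒ {q1}
  [2] a ⇒ {q2}
  [3] c ⇒ ∅  — Q cannot continue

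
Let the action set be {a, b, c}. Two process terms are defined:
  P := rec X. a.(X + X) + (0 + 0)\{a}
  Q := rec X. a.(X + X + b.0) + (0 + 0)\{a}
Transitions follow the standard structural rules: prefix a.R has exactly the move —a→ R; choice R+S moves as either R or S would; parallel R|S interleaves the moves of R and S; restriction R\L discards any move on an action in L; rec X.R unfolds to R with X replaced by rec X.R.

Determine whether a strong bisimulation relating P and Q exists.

NO

LTS(P): 2 reachable states
  s0 = rec X. a.(X + X) + (0 + 0)\{a} has moves --a--▸ s1
  s1 = (rec X. a.(X + X) + (0 + 0)\{a}) + (rec X. a.(X + X) + (0 + 0)\{a}) has moves --a--▸ s1
LTS(Q): 3 reachable states
  t0 = rec X. a.(X + X + b.0) + (0 + 0)\{a} has moves --a--▸ t1
  t1 = (rec X. a.(X + X + b.0) + (0 + 0)\{a}) + (rec X. a.(X + X + b.0) + (0 + 0)\{a}) + b.0 has moves --a--▸ t1, --b--▸ t2
  t2 = 0 has moves ∅
Partition-refinement fixed point:
  B0 = {s0, s1}
  B1 = {t0}
  B2 = {t1}
  B3 = {t2}
s0 ∈ B0, t0 ∈ B1 → different blocks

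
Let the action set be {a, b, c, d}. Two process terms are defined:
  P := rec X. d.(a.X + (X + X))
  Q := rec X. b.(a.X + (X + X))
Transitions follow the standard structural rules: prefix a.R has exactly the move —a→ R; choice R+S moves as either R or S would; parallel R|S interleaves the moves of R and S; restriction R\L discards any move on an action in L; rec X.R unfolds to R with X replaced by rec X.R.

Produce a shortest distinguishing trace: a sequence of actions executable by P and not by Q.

d

Reachable graph of P (2 states):
  m0 = rec X. d.(a.X + (X + X)) ⊢ =d=> m1
  m1 = a.(rec X. d.(a.X + (X + X))) + ((rec X. d.(a.X + (X + X))) + (rec X. d.(a.X + (X + X)))) ⊢ =a=> m0, =d=> m1
Reachable graph of Q (2 states):
  n0 = rec X. b.(a.X + (X + X)) ⊢ =b=> n1
  n1 = a.(rec X. b.(a.X + (X + X))) + ((rec X. b.(a.X + (X + X))) + (rec X. b.(a.X + (X + X)))) ⊢ =a=> n0, =b=> n1
Trace ⟨d⟩ through P, begin at {m0}:
  step 1 (d): {m1}
  ✓ P
Trace ⟨d⟩ through Q, begin at {n0}:
  step 1 (d): ∅ (Q stuck)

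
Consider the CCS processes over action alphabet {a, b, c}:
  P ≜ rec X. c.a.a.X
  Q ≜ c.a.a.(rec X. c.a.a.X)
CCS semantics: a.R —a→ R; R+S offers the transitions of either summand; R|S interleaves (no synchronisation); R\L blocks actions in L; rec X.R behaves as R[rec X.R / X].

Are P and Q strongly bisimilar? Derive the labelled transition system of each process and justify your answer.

bisimilar

LTS(P): 3 reachable states
  p0 = rec X. c.a.a.X :: —c→ p1
  p1 = a.a.(rec X. c.a.a.X) :: —a→ p2
  p2 = a.(rec X. c.a.a.X) :: —a→ p0
LTS(Q): 4 reachable states
  q0 = c.a.a.(rec X. c.a.a.X) :: —c→ q1
  q1 = a.a.(rec X. c.a.a.X) :: —a→ q2
  q2 = a.(rec X. c.a.a.X) :: —a→ q3
  q3 = rec X. c.a.a.X :: —c→ q1
Bisimilarity quotient blocks:
  B0 = {p0, q0, q3}
  B1 = {p1, q1}
  B2 = {p2, q2}
p0 ∈ B0, q0 ∈ B0 → same block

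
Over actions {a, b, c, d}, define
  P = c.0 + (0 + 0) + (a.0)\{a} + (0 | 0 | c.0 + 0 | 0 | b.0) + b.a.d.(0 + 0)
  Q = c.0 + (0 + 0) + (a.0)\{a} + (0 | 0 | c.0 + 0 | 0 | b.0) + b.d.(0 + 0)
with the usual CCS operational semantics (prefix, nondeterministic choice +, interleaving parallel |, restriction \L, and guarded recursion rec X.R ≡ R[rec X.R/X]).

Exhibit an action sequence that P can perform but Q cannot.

LTS(P): 6 reachable states
  u0 = c.0 + (0 + 0) + (a.0)\{a} + (0 | 0 | c.0 + 0 | 0 | b.0) + b.a.d.(0 + 0) → -b-> u1, -b-> u2, -c-> u1, -c-> u3
  u1 = 0 | 0 | 0 → deadlocked
  u2 = a.d.(0 + 0) → -a-> u4
  u3 = 0 → deadlocked
  u4 = d.(0 + 0) → -d-> u5
  u5 = 0 + 0 → deadlocked
LTS(Q): 5 reachable states
  v0 = c.0 + (0 + 0) + (a.0)\{a} + (0 | 0 | c.0 + 0 | 0 | b.0) + b.d.(0 + 0) → -b-> v1, -b-> v2, -c-> v1, -c-> v3
  v1 = 0 | 0 | 0 → deadlocked
  v2 = d.(0 + 0) → -d-> v4
  v3 = 0 → deadlocked
  v4 = 0 + 0 → deadlocked
Executing ba from P (initial set {u0}):
  [1] b ⇒ {u1, u2}
  [2] a ⇒ {u4}
  P completes σ.
Executing ba from Q (initial set {v0}):
  [1] b ⇒ {v1, v2}
  [2] a ⇒ ∅  — Q cannot continue

ba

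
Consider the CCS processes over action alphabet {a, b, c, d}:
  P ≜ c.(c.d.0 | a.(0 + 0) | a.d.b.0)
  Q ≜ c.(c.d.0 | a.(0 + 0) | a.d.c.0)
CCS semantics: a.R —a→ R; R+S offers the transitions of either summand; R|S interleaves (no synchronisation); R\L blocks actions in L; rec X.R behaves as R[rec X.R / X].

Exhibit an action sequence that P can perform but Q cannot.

P's transition system — 25 states:
  s0 = c.(c.d.0 | a.(0 + 0) | a.d.b.0) has moves ··c··> s1
  s1 = c.d.0 | a.(0 + 0) | a.d.b.0 has moves ··a··> s2, ··a··> s3, ··c··> s4
  s2 = c.d.0 | (0 + 0) | a.d.b.0 has moves ··a··> s5, ··c··> s6
  s3 = c.d.0 | a.(0 + 0) | d.b.0 has moves ··a··> s5, ··c··> s7, ··d··> s8
  s4 = d.0 | a.(0 + 0) | a.d.b.0 has moves ··a··> s6, ··a··> s7, ··d··> s9
  s5 = c.d.0 | (0 + 0) | d.b.0 has moves ··c··> s10, ··d··> s11
  s6 = d.0 | (0 + 0) | a.d.b.0 has moves ··a··> s10, ··d··> s12
  s7 = d.0 | a.(0 + 0) | d.b.0 has moves ··a··> s10, ··d··> s13, ··d··> s14
  s8 = c.d.0 | a.(0 + 0) | b.0 has moves ··a··> s11, ··b··> s15, ··c··> s14
  s9 = 0 | a.(0 + 0) | a.d.b.0 has moves ··a··> s12, ··a··> s13
  s10 = d.0 | (0 + 0) | d.b.0 has moves ··d··> s16, ··d··> s17
  s11 = c.d.0 | (0 + 0) | b.0 has moves ··b··> s18, ··c··> s17
  s12 = 0 | (0 + 0) | a.d.b.0 has moves ··a··> s16
  s13 = 0 | a.(0 + 0) | d.b.0 has moves ··a··> s16, ··d··> s19
  s14 = d.0 | a.(0 + 0) | b.0 has moves ··a··> s17, ··b··> s20, ··d··> s19
  s15 = c.d.0 | a.(0 + 0) | 0 has moves ··a··> s18, ··c··> s20
  s16 = 0 | (0 + 0) | d.b.0 has moves ··d··> s21
  s17 = d.0 | (0 + 0) | b.0 has moves ··b··> s22, ··d··> s21
  s18 = c.d.0 | (0 + 0) | 0 has moves ··c··> s22
  s19 = 0 | a.(0 + 0) | b.0 has moves ··a··> s21, ··b··> s23
  s20 = d.0 | a.(0 + 0) | 0 has moves ··a··> s22, ··d··> s23
  s21 = 0 | (0 + 0) | b.0 has moves ··b··> s24
  s22 = d.0 | (0 + 0) | 0 has moves ··d··> s24
  s23 = 0 | a.(0 + 0) | 0 has moves ··a··> s24
  s24 = 0 | (0 + 0) | 0 has moves ·
Q's transition system — 25 states:
  t0 = c.(c.d.0 | a.(0 + 0) | a.d.c.0) has moves ··c··> t1
  t1 = c.d.0 | a.(0 + 0) | a.d.c.0 has moves ··a··> t2, ··a··> t3, ··c··> t4
  t2 = c.d.0 | (0 + 0) | a.d.c.0 has moves ··a··> t5, ··c··> t6
  t3 = c.d.0 | a.(0 + 0) | d.c.0 has moves ··a··> t5, ··c··> t7, ··d··> t8
  t4 = d.0 | a.(0 + 0) | a.d.c.0 has moves ··a··> t6, ··a··> t7, ··d··> t9
  t5 = c.d.0 | (0 + 0) | d.c.0 has moves ··c··> t10, ··d··> t11
  t6 = d.0 | (0 + 0) | a.d.c.0 has moves ··a··> t10, ··d··> t12
  t7 = d.0 | a.(0 + 0) | d.c.0 has moves ··a··> t10, ··d··> t13, ··d··> t14
  t8 = c.d.0 | a.(0 + 0) | c.0 has moves ··a··> t11, ··c··> t14, ··c··> t15
  t9 = 0 | a.(0 + 0) | a.d.c.0 has moves ··a··> t12, ··a··> t13
  t10 = d.0 | (0 + 0) | d.c.0 has moves ··d··> t16, ··d··> t17
  t11 = c.d.0 | (0 + 0) | c.0 has moves ··c··> t17, ··c··> t18
  t12 = 0 | (0 + 0) | a.d.c.0 has moves ··a··> t16
  t13 = 0 | a.(0 + 0) | d.c.0 has moves ··a··> t16, ··d··> t19
  t14 = d.0 | a.(0 + 0) | c.0 has moves ··a··> t17, ··c··> t20, ··d··> t19
  t15 = c.d.0 | a.(0 + 0) | 0 has moves ··a··> t18, ··c··> t20
  t16 = 0 | (0 + 0) | d.c.0 has moves ··d··> t21
  t17 = d.0 | (0 + 0) | c.0 has moves ··c··> t22, ··d··> t21
  t18 = c.d.0 | (0 + 0) | 0 has moves ··c··> t22
  t19 = 0 | a.(0 + 0) | c.0 has moves ··a··> t21, ··c··> t23
  t20 = d.0 | a.(0 + 0) | 0 has moves ··a··> t22, ··d··> t23
  t21 = 0 | (0 + 0) | c.0 has moves ··c··> t24
  t22 = d.0 | (0 + 0) | 0 has moves ··d··> t24
  t23 = 0 | a.(0 + 0) | 0 has moves ··a··> t24
  t24 = 0 | (0 + 0) | 0 has moves ·
Trace ⟨cadb⟩ through P, begin at {s0}:
  step 1 (c): {s1}
  step 2 (a): {s2, s3}
  step 3 (d): {s8}
  step 4 (b): {s15}
  — P admits the full trace.
Trace ⟨cadb⟩ through Q, begin at {t0}:
  step 1 (c): {t1}
  step 2 (a): {t2, t3}
  step 3 (d): {t8}
  step 4 (b): ∅ (Q stuck)

cadb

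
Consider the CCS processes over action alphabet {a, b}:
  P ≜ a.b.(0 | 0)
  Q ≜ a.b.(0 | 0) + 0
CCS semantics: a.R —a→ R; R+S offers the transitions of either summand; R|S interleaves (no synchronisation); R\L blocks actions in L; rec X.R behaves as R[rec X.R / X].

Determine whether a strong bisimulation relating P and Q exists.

P ~ Q

P's transition system — 3 states:
  p0 = a.b.(0 | 0) | ··a··> p1
  p1 = b.(0 | 0) | ··b··> p2
  p2 = 0 | 0 | ·
Q's transition system — 3 states:
  q0 = a.b.(0 | 0) + 0 | ··a··> q1
  q1 = b.(0 | 0) | ··b··> q2
  q2 = 0 | 0 | ·
Partition-refinement fixed point:
  B0 = {p0, q0}
  B1 = {p1, q1}
  B2 = {p2, q2}
p0 ∈ B0, q0 ∈ B0 → same block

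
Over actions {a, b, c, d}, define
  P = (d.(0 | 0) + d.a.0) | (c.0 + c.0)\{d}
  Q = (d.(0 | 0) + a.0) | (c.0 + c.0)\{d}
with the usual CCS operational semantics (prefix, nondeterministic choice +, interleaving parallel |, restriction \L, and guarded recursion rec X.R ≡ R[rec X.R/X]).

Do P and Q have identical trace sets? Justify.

P's transition system — 8 states:
  s0 = (d.(0 | 0) + d.a.0) | (c.0 + c.0)\{d} has moves —c→ s1, —d→ s2, —d→ s3
  s1 = (d.(0 | 0) + d.a.0) | 0\{d} has moves —d→ s4, —d→ s5
  s2 = 0 | 0 | (c.0 + c.0)\{d} has moves —c→ s4
  s3 = a.0 | (c.0 + c.0)\{d} has moves —a→ s6, —c→ s5
  s4 = 0 | 0 | 0\{d} has moves deadlocked
  s5 = a.0 | 0\{d} has moves —a→ s7
  s6 = 0 | (c.0 + c.0)\{d} has moves —c→ s7
  s7 = 0 | 0\{d} has moves deadlocked
Q's transition system — 6 states:
  t0 = (d.(0 | 0) + a.0) | (c.0 + c.0)\{d} has moves —a→ t1, —c→ t2, —d→ t3
  t1 = 0 | (c.0 + c.0)\{d} has moves —c→ t4
  t2 = (d.(0 | 0) + a.0) | 0\{d} has moves —a→ t4, —d→ t5
  t3 = 0 | 0 | (c.0 + c.0)\{d} has moves —c→ t5
  t4 = 0 | 0\{d} has moves deadlocked
  t5 = 0 | 0 | 0\{d} has moves deadlocked
Run σ = ⟨da⟩ on P: start {s0}
  after d @ step 1: {s2, s3}
  after a @ step 2: {s6}
  P completes σ.
Run σ = ⟨da⟩ on Q: start {t0}
  after d @ step 1: {t3}
  after a @ step 2: ∅  — Q cannot continue

trace-distinct — witness ⟨da⟩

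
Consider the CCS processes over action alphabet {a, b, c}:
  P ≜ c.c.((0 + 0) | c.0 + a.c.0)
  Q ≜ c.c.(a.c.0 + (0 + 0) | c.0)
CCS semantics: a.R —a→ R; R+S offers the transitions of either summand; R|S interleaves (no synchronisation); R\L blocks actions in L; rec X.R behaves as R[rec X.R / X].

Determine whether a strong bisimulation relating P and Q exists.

bisimilar

P's transition system — 6 states:
  u0 = c.c.((0 + 0) | c.0 + a.c.0) → --c--▸ u1
  u1 = c.((0 + 0) | c.0 + a.c.0) → --c--▸ u2
  u2 = (0 + 0) | c.0 + a.c.0 → --a--▸ u3, --c--▸ u4
  u3 = c.0 → --c--▸ u5
  u4 = (0 + 0) | 0 → ∅
  u5 = 0 → ∅
Q's transition system — 6 states:
  v0 = c.c.(a.c.0 + (0 + 0) | c.0) → --c--▸ v1
  v1 = c.(a.c.0 + (0 + 0) | c.0) → --c--▸ v2
  v2 = a.c.0 + (0 + 0) | c.0 → --a--▸ v3, --c--▸ v4
  v3 = c.0 → --c--▸ v5
  v4 = (0 + 0) | 0 → ∅
  v5 = 0 → ∅
Bisimilarity quotient blocks:
  B0 = {u0, v0}
  B1 = {u1, v1}
  B2 = {u2, v2}
  B3 = {u4, u5, v4, v5}
  B4 = {u3, v3}
u0 ∈ B0, v0 ∈ B0 → same block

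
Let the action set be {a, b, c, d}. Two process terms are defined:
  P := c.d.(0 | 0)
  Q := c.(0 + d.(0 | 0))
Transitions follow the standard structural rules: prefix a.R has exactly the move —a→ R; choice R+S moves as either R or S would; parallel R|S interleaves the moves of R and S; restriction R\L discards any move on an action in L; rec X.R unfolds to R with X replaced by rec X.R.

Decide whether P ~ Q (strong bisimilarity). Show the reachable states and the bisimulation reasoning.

LTS(P): 3 reachable states
  s0 = c.d.(0 | 0) → —c→ s1
  s1 = d.(0 | 0) → —d→ s2
  s2 = 0 | 0 → (no moves)
LTS(Q): 3 reachable states
  t0 = c.(0 + d.(0 | 0)) → —c→ t1
  t1 = 0 + d.(0 | 0) → —d→ t2
  t2 = 0 | 0 → (no moves)
Coarsest stable partition (strong bisimilarity classes):
  B0 = {s0, t0}
  B1 = {s1, t1}
  B2 = {s2, t2}
s0 ∈ B0, t0 ∈ B0 → same block

YES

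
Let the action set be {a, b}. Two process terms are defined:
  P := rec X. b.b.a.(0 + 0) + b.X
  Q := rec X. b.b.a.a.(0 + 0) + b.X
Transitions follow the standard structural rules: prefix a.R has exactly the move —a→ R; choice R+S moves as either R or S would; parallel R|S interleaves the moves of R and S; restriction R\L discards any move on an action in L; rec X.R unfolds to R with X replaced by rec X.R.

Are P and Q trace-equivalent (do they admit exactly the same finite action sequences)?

traces(P) ≠ traces(Q) — witness ⟨bbaa⟩

LTS(P): 4 reachable states
  m0 = rec X. b.b.a.(0 + 0) + b.X | —b→ m0, —b→ m1
  m1 = b.a.(0 + 0) | —b→ m2
  m2 = a.(0 + 0) | —a→ m3
  m3 = 0 + 0 | (no moves)
LTS(Q): 5 reachable states
  n0 = rec X. b.b.a.a.(0 + 0) + b.X | —b→ n0, —b→ n1
  n1 = b.a.a.(0 + 0) | —b→ n2
  n2 = a.a.(0 + 0) | —a→ n3
  n3 = a.(0 + 0) | —a→ n4
  n4 = 0 + 0 | (no moves)
Executing bbaa from Q (initial set {n0}):
  [1] b ⇒ {n0, n1}
  [2] b ⇒ {n0, n1, n2}
  [3] a ⇒ {n3}
  [4] a ⇒ {n4}
  — Q admits the full trace.
Executing bbaa from P (initial set {m0}):
  [1] b ⇒ {m0, m1}
  [2] b ⇒ {m0, m1, m2}
  [3] a ⇒ {m3}
  [4] a ⇒ no successor for P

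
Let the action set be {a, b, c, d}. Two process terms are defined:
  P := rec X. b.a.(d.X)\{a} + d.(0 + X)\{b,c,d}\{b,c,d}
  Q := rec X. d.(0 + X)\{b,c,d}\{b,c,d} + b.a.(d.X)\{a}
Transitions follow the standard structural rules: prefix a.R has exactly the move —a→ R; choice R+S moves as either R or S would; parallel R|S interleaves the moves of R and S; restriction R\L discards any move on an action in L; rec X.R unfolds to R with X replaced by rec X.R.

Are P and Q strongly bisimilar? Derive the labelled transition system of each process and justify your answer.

LTS(P): 7 reachable states
  s0 = rec X. b.a.(d.X)\{a} + d.(0 + X)\{b,c,d}\{b,c,d} has moves ··b··> s1, ··d··> s2
  s1 = a.(d.(rec X. b.a.(d.X)\{a} + d.(0 + X)\{b,c,d}\{b,c,d}))\{a} has moves ··a··> s3
  s2 = (0 + (rec X. b.a.(d.X)\{a} + d.(0 + X)\{b,c,d}\{b,c,d}))\{b,c,d}\{b,c,d} has moves ∅
  s3 = (d.(rec X. b.a.(d.X)\{a} + d.(0 + X)\{b,c,d}\{b,c,d}))\{a} has moves ··d··> s4
  s4 = (rec X. b.a.(d.X)\{a} + d.(0 + X)\{b,c,d}\{b,c,d})\{a} has moves ··b··> s5, ··d··> s6
  s5 = (a.(d.(rec X. b.a.(d.X)\{a} + d.(0 + X)\{b,c,d}\{b,c,d}))\{a})\{a} has moves ∅
  s6 = (0 + (rec X. b.a.(d.X)\{a} + d.(0 + X)\{b,c,d}\{b,c,d}))\{b,c,d}\{b,c,d}\{a} has moves ∅
LTS(Q): 7 reachable states
  t0 = rec X. d.(0 + X)\{b,c,d}\{b,c,d} + b.a.(d.X)\{a} has moves ··b··> t1, ··d··> t2
  t1 = a.(d.(rec X. d.(0 + X)\{b,c,d}\{b,c,d} + b.a.(d.X)\{a}))\{a} has moves ··a··> t3
  t2 = (0 + (rec X. d.(0 + X)\{b,c,d}\{b,c,d} + b.a.(d.X)\{a}))\{b,c,d}\{b,c,d} has moves ∅
  t3 = (d.(rec X. d.(0 + X)\{b,c,d}\{b,c,d} + b.a.(d.X)\{a}))\{a} has moves ··d··> t4
  t4 = (rec X. d.(0 + X)\{b,c,d}\{b,c,d} + b.a.(d.X)\{a})\{a} has moves ··b··> t5, ··d··> t6
  t5 = (a.(d.(rec X. d.(0 + X)\{b,c,d}\{b,c,d} + b.a.(d.X)\{a}))\{a})\{a} has moves ∅
  t6 = (0 + (rec X. d.(0 + X)\{b,c,d}\{b,c,d} + b.a.(d.X)\{a}))\{b,c,d}\{b,c,d}\{a} has moves ∅
Partition-refinement fixed point:
  B0 = {s0, t0}
  B1 = {s2, s5, s6, t2, t5, t6}
  B2 = {s1, t1}
  B3 = {s3, t3}
  B4 = {s4, t4}
s0 ∈ B0, t0 ∈ B0 → same block

bisimilar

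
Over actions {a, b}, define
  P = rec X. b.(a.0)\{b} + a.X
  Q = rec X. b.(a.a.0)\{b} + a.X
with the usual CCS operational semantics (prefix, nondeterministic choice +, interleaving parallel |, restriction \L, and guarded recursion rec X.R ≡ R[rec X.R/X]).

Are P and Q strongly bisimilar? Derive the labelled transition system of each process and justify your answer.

P's transition system — 3 states:
  m0 = rec X. b.(a.0)\{b} + a.X has moves -a-> m0, -b-> m1
  m1 = (a.0)\{b} has moves -a-> m2
  m2 = 0\{b} has moves stopped
Q's transition system — 4 states:
  n0 = rec X. b.(a.a.0)\{b} + a.X has moves -a-> n0, -b-> n1
  n1 = (a.a.0)\{b} has moves -a-> n2
  n2 = (a.0)\{b} has moves -a-> n3
  n3 = 0\{b} has moves stopped
Coarsest stable partition (strong bisimilarity classes):
  B0 = {m0}
  B1 = {m1, n2}
  B2 = {m2, n3}
  B3 = {n0}
  B4 = {n1}
m0 ∈ B0, n0 ∈ B3 → different blocks

P ≁ Q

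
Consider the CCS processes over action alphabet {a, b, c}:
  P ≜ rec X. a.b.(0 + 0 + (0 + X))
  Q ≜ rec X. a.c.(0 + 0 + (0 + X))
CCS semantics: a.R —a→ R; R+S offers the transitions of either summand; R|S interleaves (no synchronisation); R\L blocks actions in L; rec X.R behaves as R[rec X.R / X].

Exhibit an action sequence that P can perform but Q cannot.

Reachable graph of P (3 states):
  u0 = rec X. a.b.(0 + 0 + (0 + X)) → -a-> u1
  u1 = b.(0 + 0 + (0 + (rec X. a.b.(0 + 0 + (0 + X))))) → -b-> u2
  u2 = 0 + 0 + (0 + (rec X. a.b.(0 + 0 + (0 + X)))) → -a-> u1
Reachable graph of Q (3 states):
  v0 = rec X. a.c.(0 + 0 + (0 + X)) → -a-> v1
  v1 = c.(0 + 0 + (0 + (rec X. a.c.(0 + 0 + (0 + X))))) → -c-> v2
  v2 = 0 + 0 + (0 + (rec X. a.c.(0 + 0 + (0 + X)))) → -a-> v1
Trace ⟨ab⟩ through P, begin at {u0}:
  after a @ step 1: {u1}
  after b @ step 2: {u2}
  — P admits the full trace.
Trace ⟨ab⟩ through Q, begin at {v0}:
  after a @ step 1: {v1}
  after b @ step 2: no successor for Q

ab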